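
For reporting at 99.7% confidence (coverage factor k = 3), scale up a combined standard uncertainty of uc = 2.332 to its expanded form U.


U = k * uc
U = 3 * 2.332
U = 6.9960

6.9960


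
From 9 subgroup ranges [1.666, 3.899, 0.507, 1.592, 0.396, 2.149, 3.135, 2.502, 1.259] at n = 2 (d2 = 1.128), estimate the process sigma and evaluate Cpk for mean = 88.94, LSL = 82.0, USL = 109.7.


R_bar = (1.666 + 3.899 + 0.507 + 1.592 + 0.396 + 2.149 + 3.135 + 2.502 + 1.259) / 9 = 1.9005556
sigma = R_bar / d2 = 1.9005556 / 1.128 = 1.6848897
Cp = (USL - LSL)/(6*sigma) = (109.7 - 82.0)/(6*1.6848897) = 2.7400
Cpu = (109.7 - 88.94)/(3*1.6848897) = 4.1071
Cpl = (88.94 - 82.0)/(3*1.6848897) = 1.3730
Cpk = min(Cpu, Cpl) = 1.3730

1.3730


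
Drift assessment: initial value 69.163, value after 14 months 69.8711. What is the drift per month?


rate = (v2 - v1) / months
= (69.8711 - 69.163) / 14
= 0.7081 / 14
= 0.0506

0.0506


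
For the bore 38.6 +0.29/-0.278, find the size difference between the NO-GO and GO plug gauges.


GO = nominal - lower_tol (smallest hole = maximum material condition)
GO = 38.6 - 0.278 = 38.322
NO-GO = nominal + upper_tol (largest hole = least material condition)
NO-GO = 38.6 + 0.29 = 38.89
spread = NO-GO - GO = 38.89 - 38.322 = 0.5680

0.5680


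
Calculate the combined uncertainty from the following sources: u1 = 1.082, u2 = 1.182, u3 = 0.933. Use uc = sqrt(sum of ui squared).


uc = sqrt(1.082^2 + 1.182^2 + 0.933^2)
uc = sqrt(3.438337)
uc = 1.8543

1.8543


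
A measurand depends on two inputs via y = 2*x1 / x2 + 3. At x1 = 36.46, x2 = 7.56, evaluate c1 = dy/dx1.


y = 2*x1 / x2 + 3
dy/dx1 = 2/x2
Evaluate at x2 = 7.56: c1 = 2 / 7.56
c1 = 0.2646

0.2646


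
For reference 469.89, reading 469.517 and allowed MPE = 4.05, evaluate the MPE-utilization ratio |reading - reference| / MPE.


e = indication - reference = 469.517 - 469.89 = -0.3730
|e| = 0.3730
ratio = |e| / MPE = 0.3730 / 4.05
ratio = 0.0921

0.0921


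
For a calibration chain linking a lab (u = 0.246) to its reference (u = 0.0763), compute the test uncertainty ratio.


TUR = u_lab / u_ref
= 0.246 / 0.0763
= 3.2241

3.2241


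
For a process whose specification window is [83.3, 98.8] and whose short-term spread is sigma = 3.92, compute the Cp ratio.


Cp = (USL - LSL) / (6 * sigma)
= (98.8 - 83.3) / (6 * 3.92)
= 15.5000 / 23.5200
= 0.6590

0.6590


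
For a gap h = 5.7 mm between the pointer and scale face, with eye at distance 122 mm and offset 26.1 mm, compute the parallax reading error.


error = h * offset / d
= 5.7 * 26.1 / 122
= 1.2194

1.2194


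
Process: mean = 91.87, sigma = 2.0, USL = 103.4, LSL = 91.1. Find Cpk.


Cpu = (USL - mean) / (3*sigma) = (103.4 - 91.87) / (3*2.0) = 1.9217
Cpl = (mean - LSL) / (3*sigma) = (91.87 - 91.1) / (3*2.0) = 0.1283
Cpk = min(Cpu, Cpl) = 0.1283

0.1283


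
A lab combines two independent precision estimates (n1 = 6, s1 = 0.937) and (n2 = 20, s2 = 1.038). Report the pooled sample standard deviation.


s_p = sqrt(((n1-1)*s1^2 + (n2-1)*s2^2) / (n1+n2-2))
numerator = (6-1)*0.937^2 + (20-1)*1.038^2 = 4.389845 + 20.471436 = 24.861281
denominator = 6 + 20 - 2 = 24
s_p^2 = 24.861281 / 24 = 1.0358867
s_p = sqrt(1.0358867) = 1.0178

1.0178


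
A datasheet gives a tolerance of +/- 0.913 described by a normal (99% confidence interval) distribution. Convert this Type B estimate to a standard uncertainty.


u_B = half_width / 2.576
u_B = 0.913 / 2.576
u_B = 0.3544

0.3544


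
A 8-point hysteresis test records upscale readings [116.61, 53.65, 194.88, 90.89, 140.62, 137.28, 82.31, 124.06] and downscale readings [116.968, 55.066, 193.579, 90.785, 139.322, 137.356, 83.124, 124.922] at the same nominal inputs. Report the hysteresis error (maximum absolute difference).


|116.61 - 116.968| = 0.3580
|53.65 - 55.066| = 1.4160
|194.88 - 193.579| = 1.3010
|90.89 - 90.785| = 0.1050
|140.62 - 139.322| = 1.2980
|137.28 - 137.356| = 0.0760
|82.31 - 83.124| = 0.8140
|124.06 - 124.922| = 0.8620
hysteresis = max(diffs) = 1.4160

1.4160


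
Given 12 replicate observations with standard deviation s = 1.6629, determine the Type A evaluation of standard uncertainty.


u_A = s / sqrt(n)
u_A = 1.6629 / sqrt(12)
u_A = 1.6629 / 3.4641016
u_A = 0.4800

0.4800


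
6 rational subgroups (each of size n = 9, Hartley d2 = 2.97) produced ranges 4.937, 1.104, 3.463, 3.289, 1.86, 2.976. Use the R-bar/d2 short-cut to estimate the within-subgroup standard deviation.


R_bar = (4.937 + 1.104 + 3.463 + 3.289 + 1.86 + 2.976) / 6
R_bar = 17.629 / 6 = 2.9381667
sigma_hat = R_bar / d2 = 2.9381667 / 2.97 = 0.9893

0.9893


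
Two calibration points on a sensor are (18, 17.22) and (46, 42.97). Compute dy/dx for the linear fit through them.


slope = (y2 - y1) / (x2 - x1)
= (42.97 - 17.22) / (46 - 18)
= 25.7500 / 28
= 0.9196

0.9196


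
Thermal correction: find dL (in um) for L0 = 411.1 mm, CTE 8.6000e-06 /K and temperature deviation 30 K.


dL = L * alpha * dT
= 411.1 * 8.6000e-06 * 30
= 0.1060638 mm
dL_um = 0.1060638 * 1000 = 106.0638 um

106.0638


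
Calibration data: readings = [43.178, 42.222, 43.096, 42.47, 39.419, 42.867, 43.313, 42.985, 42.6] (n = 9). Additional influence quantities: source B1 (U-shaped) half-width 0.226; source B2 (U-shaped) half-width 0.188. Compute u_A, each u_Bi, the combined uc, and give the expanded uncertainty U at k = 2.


mean = (43.178 + 42.222 + 43.096 + 42.47 + 39.419 + 42.867 + 43.313 + 42.985 + 42.6) / 9 = 42.46111111
s = sqrt(sum((x - mean)^2)/(n-1)) = 1.1944097
u_A = s / sqrt(n) = 1.1944097 / sqrt(9) = 0.39813657
u_B1 = 0.226 / sqrt(2) = 0.15980613
u_B2 = 0.188 / sqrt(2) = 0.13293607
uc = sqrt(0.39813657^2 + 0.15980613^2 + 0.13293607^2) = 0.44913553
U = k * uc = 2 * 0.44913553
U = 0.8983

0.8983


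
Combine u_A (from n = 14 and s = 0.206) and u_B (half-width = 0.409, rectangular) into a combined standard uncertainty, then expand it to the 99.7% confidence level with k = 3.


u_A = s / sqrt(n) = 0.206 / sqrt(14) = 0.055055816
u_B = half_width / sqrt(3) = 0.409 / sqrt(3) = 0.23613626
uc = sqrt(u_A^2 + u_B^2) = sqrt(0.055055816^2 + 0.23613626^2) = 0.24246954
U = k * uc = 3 * 0.24246954
U = 0.7274

0.7274


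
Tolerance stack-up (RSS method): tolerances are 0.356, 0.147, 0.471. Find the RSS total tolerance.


RSS = sqrt(0.356^2 + 0.147^2 + 0.471^2)
= sqrt(0.370186)
= 0.6084

0.6084


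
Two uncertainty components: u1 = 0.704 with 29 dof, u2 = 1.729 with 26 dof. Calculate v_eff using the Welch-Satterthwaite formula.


uc = sqrt(u1^2 + u2^2) = sqrt(0.704^2 + 1.729^2) = 1.8668307
v_eff = uc^4 / (u1^4/v1 + u2^4/v2)
= 1.8668307^4 / (0.704^4/29 + 1.729^4/26)
= 12.145621 / 0.35219162
v_eff = 34.4858

34.4858


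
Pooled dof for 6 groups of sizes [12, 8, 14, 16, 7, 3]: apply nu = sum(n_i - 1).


nu = sum_i (n_i - 1)
nu = ((12 - 1) + (8 - 1) + (14 - 1) + (16 - 1) + (7 - 1) + (3 - 1))
nu = 11 + 7 + 13 + 15 + 6 + 2
nu = 54

54


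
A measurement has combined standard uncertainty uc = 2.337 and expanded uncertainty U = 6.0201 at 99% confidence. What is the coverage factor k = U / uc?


k = U / uc
k = 6.0201 / 2.337
k = 2.576

2.576


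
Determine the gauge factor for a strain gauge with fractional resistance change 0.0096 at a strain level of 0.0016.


GF = (dR/R) / epsilon
= 0.0096 / 0.0016
= 6.0000

6.0000


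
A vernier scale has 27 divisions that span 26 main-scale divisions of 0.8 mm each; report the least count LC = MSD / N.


LC = MSD / n_div
= 0.8 / 27
= 0.0296

0.0296


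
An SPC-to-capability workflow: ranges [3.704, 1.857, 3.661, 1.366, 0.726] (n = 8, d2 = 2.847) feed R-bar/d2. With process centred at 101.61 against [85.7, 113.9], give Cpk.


R_bar = (3.704 + 1.857 + 3.661 + 1.366 + 0.726) / 5 = 2.2628
sigma = R_bar / d2 = 2.2628 / 2.847 = 0.79480155
Cp = (USL - LSL)/(6*sigma) = (113.9 - 85.7)/(6*0.79480155) = 5.9134
Cpu = (113.9 - 101.61)/(3*0.79480155) = 5.1543
Cpl = (101.61 - 85.7)/(3*0.79480155) = 6.6725
Cpk = min(Cpu, Cpl) = 5.1543

5.1543


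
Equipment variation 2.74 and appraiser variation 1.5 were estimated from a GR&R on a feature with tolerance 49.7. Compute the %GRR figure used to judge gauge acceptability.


GRR = sqrt(EV^2 + AV^2) = sqrt(2.74^2 + 1.5^2) = 3.1237157
%GRR = GRR / tol * 100 = 3.1237157 / 49.7 * 100
%GRR = 6.2851

6.2851


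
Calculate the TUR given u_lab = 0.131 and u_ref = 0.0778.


TUR = u_lab / u_ref
= 0.131 / 0.0778
= 1.6838

1.6838


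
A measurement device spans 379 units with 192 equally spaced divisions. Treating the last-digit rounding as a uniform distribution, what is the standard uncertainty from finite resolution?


resolution = range / divisions
resolution = 379 / 192 = 1.9739583
u_res = resolution / (2*sqrt(3))
u_res = 1.9739583 / 3.4641016
u_res = 0.5698

0.5698


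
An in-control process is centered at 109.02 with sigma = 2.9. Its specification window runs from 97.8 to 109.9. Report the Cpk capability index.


Cpu = (USL - mean) / (3*sigma) = (109.9 - 109.02) / (3*2.9) = 0.1011
Cpl = (mean - LSL) / (3*sigma) = (109.02 - 97.8) / (3*2.9) = 1.2897
Cpk = min(Cpu, Cpl) = 0.1011

0.1011


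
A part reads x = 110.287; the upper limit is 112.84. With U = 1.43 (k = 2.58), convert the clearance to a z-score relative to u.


u = U / k = 1.43 / 2.58 = 0.55426357
margin = |USL - x| = |112.84 - 110.287| = 2.553
z = margin / u = 2.553 / 0.55426357
z = 4.6061

4.6061


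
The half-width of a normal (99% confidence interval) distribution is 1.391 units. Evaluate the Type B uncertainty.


u_B = half_width / 2.576
u_B = 1.391 / 2.576
u_B = 0.5400

0.5400


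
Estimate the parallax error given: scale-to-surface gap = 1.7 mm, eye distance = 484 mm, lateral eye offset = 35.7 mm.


error = h * offset / d
= 1.7 * 35.7 / 484
= 0.1254

0.1254


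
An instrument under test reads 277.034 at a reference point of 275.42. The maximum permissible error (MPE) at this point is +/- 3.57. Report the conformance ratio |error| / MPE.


e = indication - reference = 277.034 - 275.42 = 1.6140
|e| = 1.6140
ratio = |e| / MPE = 1.6140 / 3.57
ratio = 0.4521

0.4521


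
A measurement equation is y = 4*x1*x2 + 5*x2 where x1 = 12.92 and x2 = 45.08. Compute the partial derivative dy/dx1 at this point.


y = 4*x1*x2 + 5*x2
dy/dx1 = 4*x2
Evaluate at x2 = 45.08: c1 = 4 * 45.08
c1 = 180.3200

180.3200


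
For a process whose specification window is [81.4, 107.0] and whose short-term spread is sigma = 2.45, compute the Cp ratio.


Cp = (USL - LSL) / (6 * sigma)
= (107.0 - 81.4) / (6 * 2.45)
= 25.6000 / 14.7000
= 1.7415

1.7415


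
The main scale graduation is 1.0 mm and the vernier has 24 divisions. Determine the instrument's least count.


LC = MSD / n_div
= 1.0 / 24
= 0.0417

0.0417


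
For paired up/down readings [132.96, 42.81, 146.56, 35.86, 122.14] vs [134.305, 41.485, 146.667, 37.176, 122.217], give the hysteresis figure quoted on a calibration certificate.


|132.96 - 134.305| = 1.3450
|42.81 - 41.485| = 1.3250
|146.56 - 146.667| = 0.1070
|35.86 - 37.176| = 1.3160
|122.14 - 122.217| = 0.0770
hysteresis = max(diffs) = 1.3450

1.3450


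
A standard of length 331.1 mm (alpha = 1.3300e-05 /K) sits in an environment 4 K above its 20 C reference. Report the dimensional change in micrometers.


dL = L * alpha * dT
= 331.1 * 1.3300e-05 * 4
= 0.0176145 mm
dL_um = 0.0176145 * 1000 = 17.6145 um

17.6145


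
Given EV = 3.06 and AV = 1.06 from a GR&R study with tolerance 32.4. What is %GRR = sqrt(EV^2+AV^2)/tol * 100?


GRR = sqrt(EV^2 + AV^2) = sqrt(3.06^2 + 1.06^2) = 3.2383947
%GRR = GRR / tol * 100 = 3.2383947 / 32.4 * 100
%GRR = 9.9950

9.9950


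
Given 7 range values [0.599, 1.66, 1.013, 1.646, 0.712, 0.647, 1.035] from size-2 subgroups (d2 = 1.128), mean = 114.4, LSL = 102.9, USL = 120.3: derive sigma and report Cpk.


R_bar = (0.599 + 1.66 + 1.013 + 1.646 + 0.712 + 0.647 + 1.035) / 7 = 1.0445714
sigma = R_bar / d2 = 1.0445714 / 1.128 = 0.92603848
Cp = (USL - LSL)/(6*sigma) = (120.3 - 102.9)/(6*0.92603848) = 3.1316
Cpu = (120.3 - 114.4)/(3*0.92603848) = 2.1237
Cpl = (114.4 - 102.9)/(3*0.92603848) = 4.1395
Cpk = min(Cpu, Cpl) = 2.1237

2.1237


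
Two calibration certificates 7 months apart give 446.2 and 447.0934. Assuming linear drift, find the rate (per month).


rate = (v2 - v1) / months
= (447.0934 - 446.2) / 7
= 0.8934 / 7
= 0.1276

0.1276


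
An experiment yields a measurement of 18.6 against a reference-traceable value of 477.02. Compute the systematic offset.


Systematic error = measured - true
= 18.6 - 477.02
= -458.4200

-458.4200


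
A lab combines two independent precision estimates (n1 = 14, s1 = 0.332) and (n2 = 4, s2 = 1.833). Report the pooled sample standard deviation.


s_p = sqrt(((n1-1)*s1^2 + (n2-1)*s2^2) / (n1+n2-2))
numerator = (14-1)*0.332^2 + (4-1)*1.833^2 = 1.432912 + 10.079667 = 11.512579
denominator = 14 + 4 - 2 = 16
s_p^2 = 11.512579 / 16 = 0.71953619
s_p = sqrt(0.71953619) = 0.8483

0.8483


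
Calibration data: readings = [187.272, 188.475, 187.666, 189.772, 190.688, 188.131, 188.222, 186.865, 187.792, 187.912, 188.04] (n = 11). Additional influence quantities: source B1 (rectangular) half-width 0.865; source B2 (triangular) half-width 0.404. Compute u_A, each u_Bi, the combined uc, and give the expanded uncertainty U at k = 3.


mean = (187.272 + 188.475 + 187.666 + 189.772 + 190.688 + 188.131 + 188.222 + 186.865 + 187.792 + 187.912 + 188.04) / 11 = 188.2577273
s = sqrt(sum((x - mean)^2)/(n-1)) = 1.0912889
u_A = s / sqrt(n) = 1.0912889 / sqrt(11) = 0.32903598
u_B1 = 0.865 / sqrt(3) = 0.49940798
u_B2 = 0.404 / sqrt(6) = 0.16493231
uc = sqrt(0.32903598^2 + 0.49940798^2 + 0.16493231^2) = 0.62038349
U = k * uc = 3 * 0.62038349
U = 1.8612

1.8612


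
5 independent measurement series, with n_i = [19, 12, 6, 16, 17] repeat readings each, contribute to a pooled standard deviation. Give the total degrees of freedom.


nu = sum_i (n_i - 1)
nu = ((19 - 1) + (12 - 1) + (6 - 1) + (16 - 1) + (17 - 1))
nu = 18 + 11 + 5 + 15 + 16
nu = 65

65


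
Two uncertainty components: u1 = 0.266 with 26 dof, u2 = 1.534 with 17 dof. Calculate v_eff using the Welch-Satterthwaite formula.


uc = sqrt(u1^2 + u2^2) = sqrt(0.266^2 + 1.534^2) = 1.5568918
v_eff = uc^4 / (u1^4/v1 + u2^4/v2)
= 1.5568918^4 / (0.266^4/26 + 1.534^4/17)
= 5.8753498 / 0.32591862
v_eff = 18.0270

18.0270


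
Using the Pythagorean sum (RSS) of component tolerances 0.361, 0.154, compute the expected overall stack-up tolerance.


RSS = sqrt(0.361^2 + 0.154^2)
= sqrt(0.154037)
= 0.3925

0.3925


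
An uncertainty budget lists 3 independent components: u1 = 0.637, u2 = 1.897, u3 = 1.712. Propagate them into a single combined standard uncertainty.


uc = sqrt(0.637^2 + 1.897^2 + 1.712^2)
uc = sqrt(6.935322)
uc = 2.6335

2.6335


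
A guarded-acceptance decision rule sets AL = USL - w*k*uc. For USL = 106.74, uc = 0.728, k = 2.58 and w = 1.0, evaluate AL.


U = k * uc = 2.58 * 0.728 = 1.87824
guard band g = w * U = 1.0 * 1.87824 = 1.87824
AL = USL - g = 106.74 - 1.87824
AL = 104.8618

104.8618


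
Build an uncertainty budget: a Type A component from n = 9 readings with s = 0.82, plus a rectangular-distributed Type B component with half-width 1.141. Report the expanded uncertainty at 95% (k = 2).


u_A = s / sqrt(n) = 0.82 / sqrt(9) = 0.27333333
u_B = half_width / sqrt(3) = 1.141 / sqrt(3) = 0.65875666
uc = sqrt(u_A^2 + u_B^2) = sqrt(0.27333333^2 + 0.65875666^2) = 0.71321206
U = k * uc = 2 * 0.71321206
U = 1.4264

1.4264


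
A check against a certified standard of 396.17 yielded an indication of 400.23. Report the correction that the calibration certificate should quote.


Correction = standard - reading
= 396.17 - 400.23
= -4.0600

-4.0600


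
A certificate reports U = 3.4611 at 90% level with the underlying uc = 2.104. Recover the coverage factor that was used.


k = U / uc
k = 3.4611 / 2.104
k = 1.645

1.645


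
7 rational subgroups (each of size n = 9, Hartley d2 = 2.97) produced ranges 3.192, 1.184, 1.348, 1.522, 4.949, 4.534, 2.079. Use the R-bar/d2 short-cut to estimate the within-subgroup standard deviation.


R_bar = (3.192 + 1.184 + 1.348 + 1.522 + 4.949 + 4.534 + 2.079) / 7
R_bar = 18.808 / 7 = 2.6868571
sigma_hat = R_bar / d2 = 2.6868571 / 2.97 = 0.9047

0.9047


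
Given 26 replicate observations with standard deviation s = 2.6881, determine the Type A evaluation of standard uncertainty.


u_A = s / sqrt(n)
u_A = 2.6881 / sqrt(26)
u_A = 2.6881 / 5.0990195
u_A = 0.5272

0.5272


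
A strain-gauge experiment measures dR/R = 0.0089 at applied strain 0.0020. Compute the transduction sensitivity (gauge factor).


GF = (dR/R) / epsilon
= 0.0089 / 0.0020
= 4.4500

4.4500


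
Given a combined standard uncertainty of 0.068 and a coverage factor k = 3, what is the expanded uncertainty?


U = k * uc
U = 3 * 0.068
U = 0.2040

0.2040


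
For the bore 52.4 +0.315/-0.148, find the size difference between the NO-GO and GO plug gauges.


GO = nominal - lower_tol (smallest hole = maximum material condition)
GO = 52.4 - 0.148 = 52.252
NO-GO = nominal + upper_tol (largest hole = least material condition)
NO-GO = 52.4 + 0.315 = 52.715
spread = NO-GO - GO = 52.715 - 52.252 = 0.4630

0.4630


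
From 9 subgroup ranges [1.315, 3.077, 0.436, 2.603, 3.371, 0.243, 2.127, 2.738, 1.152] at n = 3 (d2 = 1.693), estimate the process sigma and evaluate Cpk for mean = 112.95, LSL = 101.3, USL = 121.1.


R_bar = (1.315 + 3.077 + 0.436 + 2.603 + 3.371 + 0.243 + 2.127 + 2.738 + 1.152) / 9 = 1.8957778
sigma = R_bar / d2 = 1.8957778 / 1.693 = 1.1197742
Cp = (USL - LSL)/(6*sigma) = (121.1 - 101.3)/(6*1.1197742) = 2.9470
Cpu = (121.1 - 112.95)/(3*1.1197742) = 2.4261
Cpl = (112.95 - 101.3)/(3*1.1197742) = 3.4680
Cpk = min(Cpu, Cpl) = 2.4261

2.4261


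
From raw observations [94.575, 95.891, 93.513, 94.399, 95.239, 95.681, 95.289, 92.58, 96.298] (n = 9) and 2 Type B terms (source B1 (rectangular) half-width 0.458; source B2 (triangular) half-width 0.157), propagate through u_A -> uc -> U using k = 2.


mean = (94.575 + 95.891 + 93.513 + 94.399 + 95.239 + 95.681 + 95.289 + 92.58 + 96.298) / 9 = 94.82944444
s = sqrt(sum((x - mean)^2)/(n-1)) = 1.1953389
u_A = s / sqrt(n) = 1.1953389 / sqrt(9) = 0.3984463
u_B1 = 0.458 / sqrt(3) = 0.26442642
u_B2 = 0.157 / sqrt(6) = 0.064094982
uc = sqrt(0.3984463^2 + 0.26442642^2 + 0.064094982^2) = 0.48248207
U = k * uc = 2 * 0.48248207
U = 0.9650

0.9650


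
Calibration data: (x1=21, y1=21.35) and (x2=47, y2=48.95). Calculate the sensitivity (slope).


slope = (y2 - y1) / (x2 - x1)
= (48.95 - 21.35) / (47 - 21)
= 27.6000 / 26
= 1.0615

1.0615


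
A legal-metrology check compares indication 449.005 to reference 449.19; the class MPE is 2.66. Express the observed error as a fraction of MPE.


e = indication - reference = 449.005 - 449.19 = -0.1850
|e| = 0.1850
ratio = |e| / MPE = 0.1850 / 2.66
ratio = 0.0695

0.0695


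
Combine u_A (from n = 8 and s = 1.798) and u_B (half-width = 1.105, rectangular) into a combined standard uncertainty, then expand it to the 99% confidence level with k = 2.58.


u_A = s / sqrt(n) = 1.798 / sqrt(8) = 0.635689
u_B = half_width / sqrt(3) = 1.105 / sqrt(3) = 0.63797205
uc = sqrt(u_A^2 + u_B^2) = sqrt(0.635689^2 + 0.63797205^2) = 0.90061581
U = k * uc = 2.58 * 0.90061581
U = 2.3236

2.3236


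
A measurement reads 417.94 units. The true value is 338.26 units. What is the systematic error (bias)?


Systematic error = measured - true
= 417.94 - 338.26
= 79.6800

79.6800


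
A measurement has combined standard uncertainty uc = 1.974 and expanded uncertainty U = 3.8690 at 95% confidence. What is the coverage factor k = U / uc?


k = U / uc
k = 3.8690 / 1.974
k = 1.96

1.96


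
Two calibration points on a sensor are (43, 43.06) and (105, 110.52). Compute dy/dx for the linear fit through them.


slope = (y2 - y1) / (x2 - x1)
= (110.52 - 43.06) / (105 - 43)
= 67.4600 / 62
= 1.0881

1.0881


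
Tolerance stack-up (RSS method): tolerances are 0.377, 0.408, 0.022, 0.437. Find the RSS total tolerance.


RSS = sqrt(0.377^2 + 0.408^2 + 0.022^2 + 0.437^2)
= sqrt(0.500046)
= 0.7071

0.7071


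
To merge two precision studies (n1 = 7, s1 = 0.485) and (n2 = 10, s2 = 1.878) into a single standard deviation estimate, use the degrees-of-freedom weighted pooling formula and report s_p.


s_p = sqrt(((n1-1)*s1^2 + (n2-1)*s2^2) / (n1+n2-2))
numerator = (7-1)*0.485^2 + (10-1)*1.878^2 = 1.41135 + 31.741956 = 33.153306
denominator = 7 + 10 - 2 = 15
s_p^2 = 33.153306 / 15 = 2.2102204
s_p = sqrt(2.2102204) = 1.4867

1.4867


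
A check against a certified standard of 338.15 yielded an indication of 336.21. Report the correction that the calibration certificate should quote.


Correction = standard - reading
= 338.15 - 336.21
= 1.9400

1.9400


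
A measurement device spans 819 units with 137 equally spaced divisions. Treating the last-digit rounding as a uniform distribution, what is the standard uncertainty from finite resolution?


resolution = range / divisions
resolution = 819 / 137 = 5.9781022
u_res = resolution / (2*sqrt(3))
u_res = 5.9781022 / 3.4641016
u_res = 1.7257

1.7257


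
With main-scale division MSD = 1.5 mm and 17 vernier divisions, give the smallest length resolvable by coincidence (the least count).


LC = MSD / n_div
= 1.5 / 17
= 0.0882

0.0882


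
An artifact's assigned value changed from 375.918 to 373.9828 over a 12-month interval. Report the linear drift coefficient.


rate = (v2 - v1) / months
= (373.9828 - 375.918) / 12
= -1.9352 / 12
= -0.1613

-0.1613


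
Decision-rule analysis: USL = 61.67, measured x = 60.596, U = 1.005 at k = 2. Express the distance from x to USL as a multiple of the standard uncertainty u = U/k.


u = U / k = 1.005 / 2 = 0.5025
margin = |USL - x| = |61.67 - 60.596| = 1.074
z = margin / u = 1.074 / 0.5025
z = 2.1373

2.1373


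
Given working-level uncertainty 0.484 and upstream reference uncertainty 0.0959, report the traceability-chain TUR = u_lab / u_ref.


TUR = u_lab / u_ref
= 0.484 / 0.0959
= 5.0469

5.0469


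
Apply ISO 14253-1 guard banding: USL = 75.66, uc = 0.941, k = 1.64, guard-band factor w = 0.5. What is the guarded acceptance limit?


U = k * uc = 1.64 * 0.941 = 1.54324
guard band g = w * U = 0.5 * 1.54324 = 0.77162
AL = USL - g = 75.66 - 0.77162
AL = 74.8884

74.8884


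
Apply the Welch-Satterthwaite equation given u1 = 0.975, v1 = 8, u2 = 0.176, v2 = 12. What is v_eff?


uc = sqrt(u1^2 + u2^2) = sqrt(0.975^2 + 0.176^2) = 0.99075779
v_eff = uc^4 / (u1^4/v1 + u2^4/v2)
= 0.99075779^4 / (0.975^4/8 + 0.176^4/12)
= 0.96354052 / 0.11304095
v_eff = 8.5238

8.5238


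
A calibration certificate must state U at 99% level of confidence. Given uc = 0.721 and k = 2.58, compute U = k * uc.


U = k * uc
U = 2.58 * 0.721
U = 1.8602

1.8602


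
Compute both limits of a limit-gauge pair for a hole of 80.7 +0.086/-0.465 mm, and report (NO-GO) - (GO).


GO = nominal - lower_tol (smallest hole = maximum material condition)
GO = 80.7 - 0.465 = 80.235
NO-GO = nominal + upper_tol (largest hole = least material condition)
NO-GO = 80.7 + 0.086 = 80.786
spread = NO-GO - GO = 80.786 - 80.235 = 0.5510

0.5510


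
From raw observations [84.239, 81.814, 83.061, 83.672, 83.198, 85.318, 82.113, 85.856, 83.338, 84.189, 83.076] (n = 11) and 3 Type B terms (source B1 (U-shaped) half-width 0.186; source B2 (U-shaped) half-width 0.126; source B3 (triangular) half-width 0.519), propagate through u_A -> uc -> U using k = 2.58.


mean = (84.239 + 81.814 + 83.061 + 83.672 + 83.198 + 85.318 + 82.113 + 85.856 + 83.338 + 84.189 + 83.076) / 11 = 83.62490909
s = sqrt(sum((x - mean)^2)/(n-1)) = 1.2243762
u_A = s / sqrt(n) = 1.2243762 / sqrt(11) = 0.36916331
u_B1 = 0.186 / sqrt(2) = 0.13152186
u_B2 = 0.126 / sqrt(2) = 0.089095454
u_B3 = 0.519 / sqrt(6) = 0.21188086
uc = sqrt(0.36916331^2 + 0.13152186^2 + 0.089095454^2 + 0.21188086^2) = 0.45432483
U = k * uc = 2.58 * 0.45432483
U = 1.1722

1.1722


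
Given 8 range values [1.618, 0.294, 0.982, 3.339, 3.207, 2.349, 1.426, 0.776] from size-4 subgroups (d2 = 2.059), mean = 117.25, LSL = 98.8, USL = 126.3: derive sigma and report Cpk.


R_bar = (1.618 + 0.294 + 0.982 + 3.339 + 3.207 + 2.349 + 1.426 + 0.776) / 8 = 1.748875
sigma = R_bar / d2 = 1.748875 / 2.059 = 0.84938077
Cp = (USL - LSL)/(6*sigma) = (126.3 - 98.8)/(6*0.84938077) = 5.3961
Cpu = (126.3 - 117.25)/(3*0.84938077) = 3.5516
Cpl = (117.25 - 98.8)/(3*0.84938077) = 7.2406
Cpk = min(Cpu, Cpl) = 3.5516

3.5516


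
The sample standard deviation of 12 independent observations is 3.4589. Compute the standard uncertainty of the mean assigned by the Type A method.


u_A = s / sqrt(n)
u_A = 3.4589 / sqrt(12)
u_A = 3.4589 / 3.4641016
u_A = 0.9985

0.9985


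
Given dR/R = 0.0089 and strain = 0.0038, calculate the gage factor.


GF = (dR/R) / epsilon
= 0.0089 / 0.0038
= 2.3421

2.3421


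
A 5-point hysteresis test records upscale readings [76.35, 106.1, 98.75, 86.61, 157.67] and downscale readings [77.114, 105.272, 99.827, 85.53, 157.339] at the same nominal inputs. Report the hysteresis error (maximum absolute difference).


|76.35 - 77.114| = 0.7640
|106.1 - 105.272| = 0.8280
|98.75 - 99.827| = 1.0770
|86.61 - 85.53| = 1.0800
|157.67 - 157.339| = 0.3310
hysteresis = max(diffs) = 1.0800

1.0800


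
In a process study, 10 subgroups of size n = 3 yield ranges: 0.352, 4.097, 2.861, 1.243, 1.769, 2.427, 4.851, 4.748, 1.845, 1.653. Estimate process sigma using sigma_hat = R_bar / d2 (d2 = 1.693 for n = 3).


R_bar = (0.352 + 4.097 + 2.861 + 1.243 + 1.769 + 2.427 + 4.851 + 4.748 + 1.845 + 1.653) / 10
R_bar = 25.846 / 10 = 2.5846
sigma_hat = R_bar / d2 = 2.5846 / 1.693 = 1.5266

1.5266


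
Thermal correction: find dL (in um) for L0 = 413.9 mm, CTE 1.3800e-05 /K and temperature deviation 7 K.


dL = L * alpha * dT
= 413.9 * 1.3800e-05 * 7
= 0.0399827 mm
dL_um = 0.0399827 * 1000 = 39.9827 um

39.9827


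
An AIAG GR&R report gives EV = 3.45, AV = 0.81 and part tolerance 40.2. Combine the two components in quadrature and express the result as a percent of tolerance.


GRR = sqrt(EV^2 + AV^2) = sqrt(3.45^2 + 0.81^2) = 3.5438115
%GRR = GRR / tol * 100 = 3.5438115 / 40.2 * 100
%GRR = 8.8155

8.8155


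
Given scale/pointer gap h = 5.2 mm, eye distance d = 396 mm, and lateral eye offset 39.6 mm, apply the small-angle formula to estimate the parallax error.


error = h * offset / d
= 5.2 * 39.6 / 396
= 0.5200

0.5200


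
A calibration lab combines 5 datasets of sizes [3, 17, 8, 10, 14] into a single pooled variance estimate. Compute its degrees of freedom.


nu = sum_i (n_i - 1)
nu = ((3 - 1) + (17 - 1) + (8 - 1) + (10 - 1) + (14 - 1))
nu = 2 + 16 + 7 + 9 + 13
nu = 47

47


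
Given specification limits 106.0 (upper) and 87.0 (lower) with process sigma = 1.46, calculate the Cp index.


Cp = (USL - LSL) / (6 * sigma)
= (106.0 - 87.0) / (6 * 1.46)
= 19.0000 / 8.7600
= 2.1689

2.1689


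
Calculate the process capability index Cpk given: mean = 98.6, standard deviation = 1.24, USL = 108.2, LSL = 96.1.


Cpu = (USL - mean) / (3*sigma) = (108.2 - 98.6) / (3*1.24) = 2.5806
Cpl = (mean - LSL) / (3*sigma) = (98.6 - 96.1) / (3*1.24) = 0.6720
Cpk = min(Cpu, Cpl) = 0.6720

0.6720


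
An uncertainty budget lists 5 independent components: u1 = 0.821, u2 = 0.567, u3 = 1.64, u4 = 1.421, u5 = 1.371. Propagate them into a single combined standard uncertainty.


uc = sqrt(0.821^2 + 0.567^2 + 1.64^2 + 1.421^2 + 1.371^2)
uc = sqrt(7.584012)
uc = 2.7539

2.7539


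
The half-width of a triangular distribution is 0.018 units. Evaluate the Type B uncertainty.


u_B = half_width / sqrt(6)
u_B = 0.018 / 2.4494897
u_B = 0.0073

0.0073


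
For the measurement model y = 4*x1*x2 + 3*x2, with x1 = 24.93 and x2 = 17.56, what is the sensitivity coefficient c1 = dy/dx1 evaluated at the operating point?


y = 4*x1*x2 + 3*x2
dy/dx1 = 4*x2
Evaluate at x2 = 17.56: c1 = 4 * 17.56
c1 = 70.2400

70.2400


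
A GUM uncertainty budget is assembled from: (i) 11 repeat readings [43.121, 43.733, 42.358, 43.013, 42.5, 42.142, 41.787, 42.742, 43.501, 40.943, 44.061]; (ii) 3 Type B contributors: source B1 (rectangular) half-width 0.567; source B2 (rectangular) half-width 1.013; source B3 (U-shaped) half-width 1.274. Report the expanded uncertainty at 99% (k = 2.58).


mean = (43.121 + 43.733 + 42.358 + 43.013 + 42.5 + 42.142 + 41.787 + 42.742 + 43.501 + 40.943 + 44.061) / 11 = 42.71827273
s = sqrt(sum((x - mean)^2)/(n-1)) = 0.90682182
u_A = s / sqrt(n) = 0.90682182 / sqrt(11) = 0.27341707
u_B1 = 0.567 / sqrt(3) = 0.3273576
u_B2 = 1.013 / sqrt(3) = 0.58485582
u_B3 = 1.274 / sqrt(2) = 0.90085404
uc = sqrt(0.27341707^2 + 0.3273576^2 + 0.58485582^2 + 0.90085404^2) = 1.1556445
U = k * uc = 2.58 * 1.1556445
U = 2.9816

2.9816


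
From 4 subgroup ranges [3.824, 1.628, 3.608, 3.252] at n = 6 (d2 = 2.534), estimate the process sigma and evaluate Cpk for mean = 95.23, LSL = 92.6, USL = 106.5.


R_bar = (3.824 + 1.628 + 3.608 + 3.252) / 4 = 3.078
sigma = R_bar / d2 = 3.078 / 2.534 = 1.2146803
Cp = (USL - LSL)/(6*sigma) = (106.5 - 92.6)/(6*1.2146803) = 1.9072
Cpu = (106.5 - 95.23)/(3*1.2146803) = 3.0927
Cpl = (95.23 - 92.6)/(3*1.2146803) = 0.7217
Cpk = min(Cpu, Cpl) = 0.7217

0.7217


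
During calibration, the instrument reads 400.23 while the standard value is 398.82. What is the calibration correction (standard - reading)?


Correction = standard - reading
= 398.82 - 400.23
= -1.4100

-1.4100


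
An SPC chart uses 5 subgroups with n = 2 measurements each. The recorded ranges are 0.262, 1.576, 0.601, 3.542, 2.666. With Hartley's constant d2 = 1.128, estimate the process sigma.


R_bar = (0.262 + 1.576 + 0.601 + 3.542 + 2.666) / 5
R_bar = 8.647 / 5 = 1.7294
sigma_hat = R_bar / d2 = 1.7294 / 1.128 = 1.5332

1.5332


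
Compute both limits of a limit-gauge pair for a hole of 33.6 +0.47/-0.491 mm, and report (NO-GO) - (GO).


GO = nominal - lower_tol (smallest hole = maximum material condition)
GO = 33.6 - 0.491 = 33.109
NO-GO = nominal + upper_tol (largest hole = least material condition)
NO-GO = 33.6 + 0.47 = 34.07
spread = NO-GO - GO = 34.07 - 33.109 = 0.9610

0.9610


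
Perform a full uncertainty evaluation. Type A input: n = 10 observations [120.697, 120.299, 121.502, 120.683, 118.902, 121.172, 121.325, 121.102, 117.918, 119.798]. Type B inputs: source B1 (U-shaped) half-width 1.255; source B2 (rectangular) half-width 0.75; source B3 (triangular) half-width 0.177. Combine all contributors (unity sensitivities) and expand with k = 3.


mean = (120.697 + 120.299 + 121.502 + 120.683 + 118.902 + 121.172 + 121.325 + 121.102 + 117.918 + 119.798) / 10 = 120.3398
s = sqrt(sum((x - mean)^2)/(n-1)) = 1.1579583
u_A = s / sqrt(n) = 1.1579583 / sqrt(10) = 0.36617857
u_B1 = 1.255 / sqrt(2) = 0.88741901
u_B2 = 0.75 / sqrt(3) = 0.4330127
u_B3 = 0.177 / sqrt(6) = 0.072259947
uc = sqrt(0.36617857^2 + 0.88741901^2 + 0.4330127^2 + 0.072259947^2) = 1.0556139
U = k * uc = 3 * 1.0556139
U = 3.1668

3.1668


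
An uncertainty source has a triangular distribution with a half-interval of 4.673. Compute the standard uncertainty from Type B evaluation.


u_B = half_width / sqrt(6)
u_B = 4.673 / 2.4494897
u_B = 1.9077

1.9077


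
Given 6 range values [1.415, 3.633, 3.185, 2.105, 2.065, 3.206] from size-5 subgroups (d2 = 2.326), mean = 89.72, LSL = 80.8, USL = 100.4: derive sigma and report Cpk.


R_bar = (1.415 + 3.633 + 3.185 + 2.105 + 2.065 + 3.206) / 6 = 2.6015
sigma = R_bar / d2 = 2.6015 / 2.326 = 1.1184437
Cp = (USL - LSL)/(6*sigma) = (100.4 - 80.8)/(6*1.1184437) = 2.9207
Cpu = (100.4 - 89.72)/(3*1.1184437) = 3.1830
Cpl = (89.72 - 80.8)/(3*1.1184437) = 2.6585
Cpk = min(Cpu, Cpl) = 2.6585

2.6585


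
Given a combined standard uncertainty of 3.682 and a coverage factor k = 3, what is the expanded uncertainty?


U = k * uc
U = 3 * 3.682
U = 11.0460

11.0460


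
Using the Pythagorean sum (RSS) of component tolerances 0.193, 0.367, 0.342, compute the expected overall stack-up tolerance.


RSS = sqrt(0.193^2 + 0.367^2 + 0.342^2)
= sqrt(0.288902)
= 0.5375

0.5375


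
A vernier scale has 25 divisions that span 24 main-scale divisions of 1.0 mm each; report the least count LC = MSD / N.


LC = MSD / n_div
= 1.0 / 25
= 0.0400

0.0400


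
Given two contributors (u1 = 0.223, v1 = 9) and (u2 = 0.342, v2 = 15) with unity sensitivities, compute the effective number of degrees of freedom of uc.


uc = sqrt(u1^2 + u2^2) = sqrt(0.223^2 + 0.342^2) = 0.40828054
v_eff = uc^4 / (u1^4/v1 + u2^4/v2)
= 0.40828054^4 / (0.223^4/9 + 0.342^4/15)
= 0.027786556 / 0.0011868133
v_eff = 23.4127

23.4127


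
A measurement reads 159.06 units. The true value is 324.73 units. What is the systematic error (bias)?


Systematic error = measured - true
= 159.06 - 324.73
= -165.6700

-165.6700


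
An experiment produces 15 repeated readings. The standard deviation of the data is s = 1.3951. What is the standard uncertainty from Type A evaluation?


u_A = s / sqrt(n)
u_A = 1.3951 / sqrt(15)
u_A = 1.3951 / 3.8729833
u_A = 0.3602

0.3602


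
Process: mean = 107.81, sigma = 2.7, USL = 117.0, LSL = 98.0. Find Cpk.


Cpu = (USL - mean) / (3*sigma) = (117.0 - 107.81) / (3*2.7) = 1.1346
Cpl = (mean - LSL) / (3*sigma) = (107.81 - 98.0) / (3*2.7) = 1.2111
Cpk = min(Cpu, Cpl) = 1.1346

1.1346


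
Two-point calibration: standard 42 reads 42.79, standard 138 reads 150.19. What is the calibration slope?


slope = (y2 - y1) / (x2 - x1)
= (150.19 - 42.79) / (138 - 42)
= 107.4000 / 96
= 1.1188

1.1188


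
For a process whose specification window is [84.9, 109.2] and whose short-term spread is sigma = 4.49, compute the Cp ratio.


Cp = (USL - LSL) / (6 * sigma)
= (109.2 - 84.9) / (6 * 4.49)
= 24.3000 / 26.9400
= 0.9020

0.9020


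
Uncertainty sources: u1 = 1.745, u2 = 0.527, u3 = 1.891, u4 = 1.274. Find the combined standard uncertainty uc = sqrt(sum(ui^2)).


uc = sqrt(1.745^2 + 0.527^2 + 1.891^2 + 1.274^2)
uc = sqrt(8.521711)
uc = 2.9192

2.9192


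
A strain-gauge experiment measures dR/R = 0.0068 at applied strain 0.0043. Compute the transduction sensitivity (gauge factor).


GF = (dR/R) / epsilon
= 0.0068 / 0.0043
= 1.5814

1.5814


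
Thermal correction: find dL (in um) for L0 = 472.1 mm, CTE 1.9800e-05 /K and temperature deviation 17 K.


dL = L * alpha * dT
= 472.1 * 1.9800e-05 * 17
= 0.1589089 mm
dL_um = 0.1589089 * 1000 = 158.9089 um

158.9089


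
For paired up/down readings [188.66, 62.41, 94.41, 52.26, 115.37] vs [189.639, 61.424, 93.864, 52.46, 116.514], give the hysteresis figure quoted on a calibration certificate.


|188.66 - 189.639| = 0.9790
|62.41 - 61.424| = 0.9860
|94.41 - 93.864| = 0.5460
|52.26 - 52.46| = 0.2000
|115.37 - 116.514| = 1.1440
hysteresis = max(diffs) = 1.1440

1.1440


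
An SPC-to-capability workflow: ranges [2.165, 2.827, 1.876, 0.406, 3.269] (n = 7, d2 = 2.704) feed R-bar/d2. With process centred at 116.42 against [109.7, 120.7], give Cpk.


R_bar = (2.165 + 2.827 + 1.876 + 0.406 + 3.269) / 5 = 2.1086
sigma = R_bar / d2 = 2.1086 / 2.704 = 0.77980769
Cp = (USL - LSL)/(6*sigma) = (120.7 - 109.7)/(6*0.77980769) = 2.3510
Cpu = (120.7 - 116.42)/(3*0.77980769) = 1.8295
Cpl = (116.42 - 109.7)/(3*0.77980769) = 2.8725
Cpk = min(Cpu, Cpl) = 1.8295

1.8295


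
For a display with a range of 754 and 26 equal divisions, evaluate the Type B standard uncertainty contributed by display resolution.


resolution = range / divisions
resolution = 754 / 26 = 29
u_res = resolution / (2*sqrt(3))
u_res = 29 / 3.4641016
u_res = 8.3716

8.3716


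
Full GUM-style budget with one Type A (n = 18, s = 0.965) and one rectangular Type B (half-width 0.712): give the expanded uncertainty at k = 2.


u_A = s / sqrt(n) = 0.965 / sqrt(18) = 0.22745268
u_B = half_width / sqrt(3) = 0.712 / sqrt(3) = 0.41107339
uc = sqrt(u_A^2 + u_B^2) = sqrt(0.22745268^2 + 0.41107339^2) = 0.46980427
U = k * uc = 2 * 0.46980427
U = 0.9396

0.9396


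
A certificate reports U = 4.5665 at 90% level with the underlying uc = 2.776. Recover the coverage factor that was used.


k = U / uc
k = 4.5665 / 2.776
k = 1.645

1.645


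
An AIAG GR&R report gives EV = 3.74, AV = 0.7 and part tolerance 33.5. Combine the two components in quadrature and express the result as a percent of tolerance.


GRR = sqrt(EV^2 + AV^2) = sqrt(3.74^2 + 0.7^2) = 3.8049442
%GRR = GRR / tol * 100 = 3.8049442 / 33.5 * 100
%GRR = 11.3580

11.3580


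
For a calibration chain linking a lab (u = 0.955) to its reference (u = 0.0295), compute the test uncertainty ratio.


TUR = u_lab / u_ref
= 0.955 / 0.0295
= 32.3729

32.3729


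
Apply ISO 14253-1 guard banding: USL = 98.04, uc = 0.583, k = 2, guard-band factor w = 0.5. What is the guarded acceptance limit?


U = k * uc = 2 * 0.583 = 1.166
guard band g = w * U = 0.5 * 1.166 = 0.583
AL = USL - g = 98.04 - 0.583
AL = 97.4570

97.4570


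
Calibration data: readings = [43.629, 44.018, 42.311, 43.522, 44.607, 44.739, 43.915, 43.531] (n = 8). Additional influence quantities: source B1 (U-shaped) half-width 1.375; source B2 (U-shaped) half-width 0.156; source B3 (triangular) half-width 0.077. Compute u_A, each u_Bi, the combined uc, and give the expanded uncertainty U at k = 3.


mean = (43.629 + 44.018 + 42.311 + 43.522 + 44.607 + 44.739 + 43.915 + 43.531) / 8 = 43.784
s = sqrt(sum((x - mean)^2)/(n-1)) = 0.75476373
u_A = s / sqrt(n) = 0.75476373 / sqrt(8) = 0.26684928
u_B1 = 1.375 / sqrt(2) = 0.97227182
u_B2 = 0.156 / sqrt(2) = 0.11030866
u_B3 = 0.077 / sqrt(6) = 0.031435118
uc = sqrt(0.26684928^2 + 0.97227182^2 + 0.11030866^2 + 0.031435118^2) = 1.0147301
U = k * uc = 3 * 1.0147301
U = 3.0442

3.0442


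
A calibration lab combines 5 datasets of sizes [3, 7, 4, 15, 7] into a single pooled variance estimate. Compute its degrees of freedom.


nu = sum_i (n_i - 1)
nu = ((3 - 1) + (7 - 1) + (4 - 1) + (15 - 1) + (7 - 1))
nu = 2 + 6 + 3 + 14 + 6
nu = 31

31


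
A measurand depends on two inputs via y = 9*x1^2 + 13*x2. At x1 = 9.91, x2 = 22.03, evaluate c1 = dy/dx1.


y = 9*x1^2 + 13*x2
dy/dx1 = 2*9*x1
Evaluate at x1 = 9.91: c1 = 18 * 9.91
c1 = 178.3800

178.3800


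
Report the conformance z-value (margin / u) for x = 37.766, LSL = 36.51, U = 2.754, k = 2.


u = U / k = 2.754 / 2 = 1.377
margin = |LSL - x| = |36.51 - 37.766| = 1.256
z = margin / u = 1.256 / 1.377
z = 0.9121

0.9121


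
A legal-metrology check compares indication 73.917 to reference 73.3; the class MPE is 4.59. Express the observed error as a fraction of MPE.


e = indication - reference = 73.917 - 73.3 = 0.6170
|e| = 0.6170
ratio = |e| / MPE = 0.6170 / 4.59
ratio = 0.1344

0.1344


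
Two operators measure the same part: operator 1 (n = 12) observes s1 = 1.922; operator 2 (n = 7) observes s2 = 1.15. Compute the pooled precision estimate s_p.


s_p = sqrt(((n1-1)*s1^2 + (n2-1)*s2^2) / (n1+n2-2))
numerator = (12-1)*1.922^2 + (7-1)*1.15^2 = 40.634924 + 7.935 = 48.569924
denominator = 12 + 7 - 2 = 17
s_p^2 = 48.569924 / 17 = 2.8570544
s_p = sqrt(2.8570544) = 1.6903

1.6903


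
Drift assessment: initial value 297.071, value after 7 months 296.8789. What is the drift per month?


rate = (v2 - v1) / months
= (296.8789 - 297.071) / 7
= -0.1921 / 7
= -0.0274

-0.0274


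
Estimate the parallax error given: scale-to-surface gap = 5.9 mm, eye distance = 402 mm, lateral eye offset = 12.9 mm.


error = h * offset / d
= 5.9 * 12.9 / 402
= 0.1893

0.1893


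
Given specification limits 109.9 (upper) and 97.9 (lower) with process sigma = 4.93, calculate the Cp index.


Cp = (USL - LSL) / (6 * sigma)
= (109.9 - 97.9) / (6 * 4.93)
= 12.0000 / 29.5800
= 0.4057

0.4057


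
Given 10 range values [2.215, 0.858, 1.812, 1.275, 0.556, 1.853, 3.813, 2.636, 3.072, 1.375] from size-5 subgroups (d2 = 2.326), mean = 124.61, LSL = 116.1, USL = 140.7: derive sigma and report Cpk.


R_bar = (2.215 + 0.858 + 1.812 + 1.275 + 0.556 + 1.853 + 3.813 + 2.636 + 3.072 + 1.375) / 10 = 1.9465
sigma = R_bar / d2 = 1.9465 / 2.326 = 0.83684437
Cp = (USL - LSL)/(6*sigma) = (140.7 - 116.1)/(6*0.83684437) = 4.8994
Cpu = (140.7 - 124.61)/(3*0.83684437) = 6.4090
Cpl = (124.61 - 116.1)/(3*0.83684437) = 3.3897
Cpk = min(Cpu, Cpl) = 3.3897

3.3897
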